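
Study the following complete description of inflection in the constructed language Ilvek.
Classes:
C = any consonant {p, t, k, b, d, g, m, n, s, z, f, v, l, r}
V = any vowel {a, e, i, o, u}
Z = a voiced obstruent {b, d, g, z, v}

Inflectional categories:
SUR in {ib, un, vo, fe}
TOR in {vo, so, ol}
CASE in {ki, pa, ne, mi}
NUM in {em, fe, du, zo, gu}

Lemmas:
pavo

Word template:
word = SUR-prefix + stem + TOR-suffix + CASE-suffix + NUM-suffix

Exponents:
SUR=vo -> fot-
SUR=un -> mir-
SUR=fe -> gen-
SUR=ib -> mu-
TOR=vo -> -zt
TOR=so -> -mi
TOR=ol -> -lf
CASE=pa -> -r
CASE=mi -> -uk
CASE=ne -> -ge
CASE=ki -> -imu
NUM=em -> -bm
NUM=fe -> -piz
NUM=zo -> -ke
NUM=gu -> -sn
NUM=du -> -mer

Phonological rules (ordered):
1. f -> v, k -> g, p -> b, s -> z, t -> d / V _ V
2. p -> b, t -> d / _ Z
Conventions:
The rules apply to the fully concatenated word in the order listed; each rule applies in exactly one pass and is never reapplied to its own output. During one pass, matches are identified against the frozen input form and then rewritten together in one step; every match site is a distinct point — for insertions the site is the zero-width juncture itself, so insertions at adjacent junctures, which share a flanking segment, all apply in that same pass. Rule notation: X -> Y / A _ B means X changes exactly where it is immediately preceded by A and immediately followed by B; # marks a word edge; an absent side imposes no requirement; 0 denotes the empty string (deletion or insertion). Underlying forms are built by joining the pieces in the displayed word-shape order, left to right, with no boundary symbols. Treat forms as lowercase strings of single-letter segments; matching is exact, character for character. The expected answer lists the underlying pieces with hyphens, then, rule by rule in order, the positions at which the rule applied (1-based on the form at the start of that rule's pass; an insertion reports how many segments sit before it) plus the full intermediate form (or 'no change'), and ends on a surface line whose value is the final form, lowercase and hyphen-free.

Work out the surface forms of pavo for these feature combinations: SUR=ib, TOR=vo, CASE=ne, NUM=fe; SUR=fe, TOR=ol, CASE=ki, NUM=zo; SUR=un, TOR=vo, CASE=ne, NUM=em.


cell SUR=ib, TOR=vo, CASE=ne, NUM=fe:
underlying: mu-pavo-zt-ge-piz
1. f -> v, k -> g, p -> b, s -> z, t -> d / V _ V: fires at position(s) 3, 11: mubavoztgebiz
2. p -> b, t -> d / _ Z: fires at position(s) 8: mubavozdgebiz
surface: mubavozdgebiz

cell SUR=fe, TOR=ol, CASE=ki, NUM=zo:
underlying: gen-pavo-lf-imu-ke
1. f -> v, k -> g, p -> b, s -> z, t -> d / V _ V: fires at position(s) 13: genpavolfimuge
2. p -> b, t -> d / _ Z: no change
surface: genpavolfimuge

cell SUR=un, TOR=vo, CASE=ne, NUM=em:
underlying: mir-pavo-zt-ge-bm
1. f -> v, k -> g, p -> b, s -> z, t -> d / V _ V: no change
2. p -> b, t -> d / _ Z: fires at position(s) 9: mirpavozdgebm
surface: mirpavozdgebm


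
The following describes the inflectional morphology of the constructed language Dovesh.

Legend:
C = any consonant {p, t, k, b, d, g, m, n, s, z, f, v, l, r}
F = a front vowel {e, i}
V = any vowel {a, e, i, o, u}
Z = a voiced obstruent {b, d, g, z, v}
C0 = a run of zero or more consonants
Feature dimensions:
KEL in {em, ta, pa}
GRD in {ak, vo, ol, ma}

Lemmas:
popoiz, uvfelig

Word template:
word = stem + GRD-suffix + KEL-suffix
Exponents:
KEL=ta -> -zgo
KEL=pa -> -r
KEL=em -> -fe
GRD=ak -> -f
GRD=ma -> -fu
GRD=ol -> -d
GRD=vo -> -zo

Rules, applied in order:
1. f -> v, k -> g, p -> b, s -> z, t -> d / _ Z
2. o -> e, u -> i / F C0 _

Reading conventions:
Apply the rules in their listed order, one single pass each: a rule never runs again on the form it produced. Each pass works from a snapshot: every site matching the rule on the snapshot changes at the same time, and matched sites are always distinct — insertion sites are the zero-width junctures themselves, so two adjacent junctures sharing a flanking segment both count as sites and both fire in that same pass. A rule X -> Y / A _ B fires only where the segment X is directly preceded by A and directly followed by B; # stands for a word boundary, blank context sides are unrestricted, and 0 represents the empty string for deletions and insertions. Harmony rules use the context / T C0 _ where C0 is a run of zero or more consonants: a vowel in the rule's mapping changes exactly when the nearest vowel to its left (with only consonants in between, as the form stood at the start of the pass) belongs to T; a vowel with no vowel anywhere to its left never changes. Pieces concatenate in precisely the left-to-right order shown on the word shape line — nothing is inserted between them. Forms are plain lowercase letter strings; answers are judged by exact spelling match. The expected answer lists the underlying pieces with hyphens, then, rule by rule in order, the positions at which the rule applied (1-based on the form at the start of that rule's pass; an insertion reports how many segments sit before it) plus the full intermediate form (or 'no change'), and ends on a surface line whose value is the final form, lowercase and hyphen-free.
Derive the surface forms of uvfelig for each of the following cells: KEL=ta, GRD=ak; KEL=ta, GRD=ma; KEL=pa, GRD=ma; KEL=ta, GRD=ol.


cell KEL=ta, GRD=ak:
underlying: uvfelig-f-zgo
1. f -> v, k -> g, p -> b, s -> z, t -> d / _ Z: fires at position(s) 8: uvfeligvzgo
2. o -> e, u -> i / F C0 _: fires at position(s) 11: uvfeligvzge
surface: uvfeligvzge

cell KEL=ta, GRD=ma:
underlying: uvfelig-fu-zgo
1. f -> v, k -> g, p -> b, s -> z, t -> d / _ Z: no change
2. o -> e, u -> i / F C0 _: fires at position(s) 9: uvfeligfizgo
surface: uvfeligfizgo

cell KEL=pa, GRD=ma:
underlying: uvfelig-fu-r
1. f -> v, k -> g, p -> b, s -> z, t -> d / _ Z: no change
2. o -> e, u -> i / F C0 _: fires at position(s) 9: uvfeligfir
surface: uvfeligfir

cell KEL=ta, GRD=ol:
underlying: uvfelig-d-zgo
1. f -> v, k -> g, p -> b, s -> z, t -> d / _ Z: no change
2. o -> e, u -> i / F C0 _: fires at position(s) 11: uvfeligdzge
surface: uvfeligdzge


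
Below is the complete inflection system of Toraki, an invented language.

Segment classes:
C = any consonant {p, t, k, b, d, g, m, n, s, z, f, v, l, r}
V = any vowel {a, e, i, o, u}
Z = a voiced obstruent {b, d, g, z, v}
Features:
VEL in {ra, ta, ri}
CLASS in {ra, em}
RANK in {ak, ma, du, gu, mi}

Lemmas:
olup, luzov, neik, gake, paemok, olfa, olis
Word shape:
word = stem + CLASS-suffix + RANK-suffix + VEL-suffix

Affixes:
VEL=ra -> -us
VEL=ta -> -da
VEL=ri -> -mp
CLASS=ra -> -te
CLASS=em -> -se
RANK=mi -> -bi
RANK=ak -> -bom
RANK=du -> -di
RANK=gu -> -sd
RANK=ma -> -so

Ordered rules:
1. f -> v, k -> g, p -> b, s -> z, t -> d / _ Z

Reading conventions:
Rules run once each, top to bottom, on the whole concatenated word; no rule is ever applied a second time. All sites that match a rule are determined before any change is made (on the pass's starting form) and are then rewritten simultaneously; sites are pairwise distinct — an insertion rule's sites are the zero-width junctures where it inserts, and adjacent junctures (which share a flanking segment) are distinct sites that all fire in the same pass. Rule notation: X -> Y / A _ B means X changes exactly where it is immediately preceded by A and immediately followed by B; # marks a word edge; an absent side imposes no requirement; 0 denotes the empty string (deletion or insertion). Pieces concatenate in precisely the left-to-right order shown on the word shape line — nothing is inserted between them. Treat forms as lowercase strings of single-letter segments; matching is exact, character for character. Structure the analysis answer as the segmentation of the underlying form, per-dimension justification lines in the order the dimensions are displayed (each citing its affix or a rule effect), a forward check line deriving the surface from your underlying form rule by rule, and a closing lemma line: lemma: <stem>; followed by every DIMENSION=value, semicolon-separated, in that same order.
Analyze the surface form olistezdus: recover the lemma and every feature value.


underlying: olis-te-sd-us
VEL=ra - signalled by the affix -us
CLASS=ra - signalled by the affix -te
RANK=gu - signalled by the affix -sd
check: olistesdus -> olistezdus
lemma: olis; VEL=ra; CLASS=ra; RANK=gu


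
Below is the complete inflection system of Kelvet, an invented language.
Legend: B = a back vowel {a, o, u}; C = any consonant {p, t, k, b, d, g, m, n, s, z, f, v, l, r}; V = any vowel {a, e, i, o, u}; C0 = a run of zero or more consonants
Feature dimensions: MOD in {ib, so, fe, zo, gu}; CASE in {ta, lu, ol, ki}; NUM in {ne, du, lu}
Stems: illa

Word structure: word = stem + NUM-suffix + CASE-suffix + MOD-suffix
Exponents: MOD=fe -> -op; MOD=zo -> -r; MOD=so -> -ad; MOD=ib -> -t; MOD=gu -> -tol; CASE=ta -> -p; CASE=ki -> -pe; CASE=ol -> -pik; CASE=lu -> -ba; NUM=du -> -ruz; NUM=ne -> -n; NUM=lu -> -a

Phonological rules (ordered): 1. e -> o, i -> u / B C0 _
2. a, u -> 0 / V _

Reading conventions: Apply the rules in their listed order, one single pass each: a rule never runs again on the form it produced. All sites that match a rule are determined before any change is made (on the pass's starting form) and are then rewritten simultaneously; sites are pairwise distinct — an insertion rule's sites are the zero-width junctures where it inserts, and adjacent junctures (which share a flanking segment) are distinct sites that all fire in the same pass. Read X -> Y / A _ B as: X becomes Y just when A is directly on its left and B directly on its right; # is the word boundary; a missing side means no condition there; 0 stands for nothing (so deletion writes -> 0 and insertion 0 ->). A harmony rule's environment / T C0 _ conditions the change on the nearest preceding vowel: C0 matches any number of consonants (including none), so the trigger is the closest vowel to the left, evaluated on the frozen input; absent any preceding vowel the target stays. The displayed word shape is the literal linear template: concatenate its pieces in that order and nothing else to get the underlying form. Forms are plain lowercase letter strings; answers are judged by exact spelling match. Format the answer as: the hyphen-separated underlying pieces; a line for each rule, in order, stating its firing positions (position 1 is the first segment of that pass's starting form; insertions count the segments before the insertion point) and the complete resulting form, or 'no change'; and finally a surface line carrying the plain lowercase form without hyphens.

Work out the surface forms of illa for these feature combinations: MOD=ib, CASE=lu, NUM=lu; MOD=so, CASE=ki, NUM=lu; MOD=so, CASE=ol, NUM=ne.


cell MOD=ib, CASE=lu, NUM=lu:
underlying: illa-a-ba-t
1. e -> o, i -> u / B C0 _: no change
2. a, u -> 0 / V _: fires at position(s) 5: illabat
surface: illabat

cell MOD=so, CASE=ki, NUM=lu:
underlying: illa-a-pe-ad
1. e -> o, i -> u / B C0 _: fires at position(s) 7: illaapoad
2. a, u -> 0 / V _: fires at position(s) 5, 8: illapod
surface: illapod

cell MOD=so, CASE=ol, NUM=ne:
underlying: illa-n-pik-ad
1. e -> o, i -> u / B C0 _: fires at position(s) 7: illanpukad
2. a, u -> 0 / V _: no change
surface: illanpukad


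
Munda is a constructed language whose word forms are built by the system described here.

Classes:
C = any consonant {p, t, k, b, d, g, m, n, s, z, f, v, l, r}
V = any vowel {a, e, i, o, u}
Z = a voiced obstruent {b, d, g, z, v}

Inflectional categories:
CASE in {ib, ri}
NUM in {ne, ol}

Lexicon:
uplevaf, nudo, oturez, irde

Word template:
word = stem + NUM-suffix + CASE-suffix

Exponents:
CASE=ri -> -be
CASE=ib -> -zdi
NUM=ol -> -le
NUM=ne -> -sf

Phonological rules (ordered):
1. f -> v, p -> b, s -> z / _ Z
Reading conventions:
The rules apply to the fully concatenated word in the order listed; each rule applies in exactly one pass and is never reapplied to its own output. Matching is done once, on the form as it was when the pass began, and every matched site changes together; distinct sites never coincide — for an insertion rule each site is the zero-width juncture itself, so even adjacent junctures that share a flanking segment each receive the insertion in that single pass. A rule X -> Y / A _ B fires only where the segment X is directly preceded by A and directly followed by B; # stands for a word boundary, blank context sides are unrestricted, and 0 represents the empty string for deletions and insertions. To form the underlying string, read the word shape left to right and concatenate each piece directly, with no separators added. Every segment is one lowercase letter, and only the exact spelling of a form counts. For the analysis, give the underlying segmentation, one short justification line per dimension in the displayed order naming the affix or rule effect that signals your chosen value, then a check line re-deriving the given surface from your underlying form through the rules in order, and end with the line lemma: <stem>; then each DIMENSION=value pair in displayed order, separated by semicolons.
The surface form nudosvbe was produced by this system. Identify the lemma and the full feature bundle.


underlying: nudo-sf-be
CASE=ri - signalled by the affix -be
NUM=ne - signalled by the affix -sf
check: nudosfbe -> nudosvbe
lemma: nudo; CASE=ri; NUM=ne


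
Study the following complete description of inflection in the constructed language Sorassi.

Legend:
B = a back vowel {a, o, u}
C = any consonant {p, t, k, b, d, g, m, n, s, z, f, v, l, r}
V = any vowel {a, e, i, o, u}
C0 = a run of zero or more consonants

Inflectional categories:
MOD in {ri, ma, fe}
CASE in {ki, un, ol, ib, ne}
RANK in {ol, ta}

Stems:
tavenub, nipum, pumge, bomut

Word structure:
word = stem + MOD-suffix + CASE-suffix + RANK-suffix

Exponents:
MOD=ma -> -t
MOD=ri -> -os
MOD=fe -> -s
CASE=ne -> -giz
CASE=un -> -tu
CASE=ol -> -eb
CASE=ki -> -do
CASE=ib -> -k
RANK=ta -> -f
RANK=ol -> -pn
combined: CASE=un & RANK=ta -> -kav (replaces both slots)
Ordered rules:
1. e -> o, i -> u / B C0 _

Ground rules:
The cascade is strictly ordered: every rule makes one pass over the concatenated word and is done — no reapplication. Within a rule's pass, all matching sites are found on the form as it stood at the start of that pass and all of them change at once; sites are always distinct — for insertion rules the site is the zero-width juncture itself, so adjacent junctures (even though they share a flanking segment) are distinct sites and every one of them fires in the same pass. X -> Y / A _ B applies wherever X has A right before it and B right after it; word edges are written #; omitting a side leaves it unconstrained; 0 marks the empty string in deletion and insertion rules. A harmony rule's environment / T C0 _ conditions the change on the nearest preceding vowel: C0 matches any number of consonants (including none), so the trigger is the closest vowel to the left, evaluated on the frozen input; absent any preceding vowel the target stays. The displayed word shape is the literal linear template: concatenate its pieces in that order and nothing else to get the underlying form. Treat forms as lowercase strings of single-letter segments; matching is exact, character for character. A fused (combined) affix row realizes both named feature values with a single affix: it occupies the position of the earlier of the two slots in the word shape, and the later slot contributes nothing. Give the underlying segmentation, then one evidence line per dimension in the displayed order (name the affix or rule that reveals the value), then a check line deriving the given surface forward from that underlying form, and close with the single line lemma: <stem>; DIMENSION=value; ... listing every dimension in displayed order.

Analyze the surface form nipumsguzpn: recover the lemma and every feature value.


underlying: nipum-s-giz-pn
MOD=fe - signalled by the affix -s
CASE=ne - signalled by the affix -giz
RANK=ol - signalled by the affix -pn
check: nipumsgizpn -> nipumsguzpn
lemma: nipum; MOD=fe; CASE=ne; RANK=ol


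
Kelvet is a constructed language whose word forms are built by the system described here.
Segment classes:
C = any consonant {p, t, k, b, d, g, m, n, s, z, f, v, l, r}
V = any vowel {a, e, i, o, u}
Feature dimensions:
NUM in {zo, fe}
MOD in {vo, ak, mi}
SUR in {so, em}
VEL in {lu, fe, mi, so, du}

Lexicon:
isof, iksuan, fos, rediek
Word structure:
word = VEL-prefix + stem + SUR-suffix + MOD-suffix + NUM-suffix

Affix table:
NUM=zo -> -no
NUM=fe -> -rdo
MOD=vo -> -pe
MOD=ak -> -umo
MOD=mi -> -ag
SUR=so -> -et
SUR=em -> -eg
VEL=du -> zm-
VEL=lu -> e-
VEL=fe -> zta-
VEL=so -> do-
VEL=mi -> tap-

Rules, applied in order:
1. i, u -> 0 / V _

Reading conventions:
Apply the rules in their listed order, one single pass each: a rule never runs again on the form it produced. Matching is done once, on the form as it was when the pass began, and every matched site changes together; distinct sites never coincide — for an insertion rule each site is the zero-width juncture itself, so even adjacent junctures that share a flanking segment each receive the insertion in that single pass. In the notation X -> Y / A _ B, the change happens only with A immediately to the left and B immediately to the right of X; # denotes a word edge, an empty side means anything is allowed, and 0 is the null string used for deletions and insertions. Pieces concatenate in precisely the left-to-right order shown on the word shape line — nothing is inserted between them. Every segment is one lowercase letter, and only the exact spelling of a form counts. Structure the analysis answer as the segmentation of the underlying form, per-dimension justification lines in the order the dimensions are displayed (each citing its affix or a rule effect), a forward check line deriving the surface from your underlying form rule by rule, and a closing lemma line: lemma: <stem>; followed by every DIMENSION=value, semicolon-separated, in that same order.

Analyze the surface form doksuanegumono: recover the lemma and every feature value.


underlying: do-iksuan-eg-umo-no
NUM=zo - signalled by the affix -no
MOD=ak - signalled by the affix -umo
SUR=em - signalled by the affix -eg
VEL=so - signalled by the affix do-
check: doiksuanegumono -> doksuanegumono
lemma: iksuan; NUM=zo; MOD=ak; SUR=em; VEL=so


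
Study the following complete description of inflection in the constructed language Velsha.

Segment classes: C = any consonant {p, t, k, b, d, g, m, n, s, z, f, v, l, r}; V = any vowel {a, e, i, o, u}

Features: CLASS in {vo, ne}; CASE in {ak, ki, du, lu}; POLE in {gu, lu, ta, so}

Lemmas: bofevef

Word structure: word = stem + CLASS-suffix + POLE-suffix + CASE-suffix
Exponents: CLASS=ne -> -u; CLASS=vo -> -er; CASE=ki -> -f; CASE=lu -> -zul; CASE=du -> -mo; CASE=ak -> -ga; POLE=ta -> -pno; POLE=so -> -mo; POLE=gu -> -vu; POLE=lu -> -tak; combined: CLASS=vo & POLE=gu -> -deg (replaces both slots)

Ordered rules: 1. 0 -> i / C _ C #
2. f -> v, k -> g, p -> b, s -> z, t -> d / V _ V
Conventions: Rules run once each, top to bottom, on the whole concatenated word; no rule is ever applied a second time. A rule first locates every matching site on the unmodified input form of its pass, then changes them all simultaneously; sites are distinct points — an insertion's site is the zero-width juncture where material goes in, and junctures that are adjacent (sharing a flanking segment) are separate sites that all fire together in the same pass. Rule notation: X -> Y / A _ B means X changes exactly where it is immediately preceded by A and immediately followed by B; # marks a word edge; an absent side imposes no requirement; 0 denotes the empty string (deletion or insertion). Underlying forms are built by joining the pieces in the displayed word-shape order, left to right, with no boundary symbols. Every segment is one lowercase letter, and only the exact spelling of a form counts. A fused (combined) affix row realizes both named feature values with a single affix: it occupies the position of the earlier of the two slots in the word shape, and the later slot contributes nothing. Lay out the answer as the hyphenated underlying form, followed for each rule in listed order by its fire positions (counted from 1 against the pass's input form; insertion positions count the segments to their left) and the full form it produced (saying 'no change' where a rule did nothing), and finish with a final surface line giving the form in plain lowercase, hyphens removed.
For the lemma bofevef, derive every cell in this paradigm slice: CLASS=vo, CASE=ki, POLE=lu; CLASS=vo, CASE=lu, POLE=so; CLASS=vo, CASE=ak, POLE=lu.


cell CLASS=vo, CASE=ki, POLE=lu:
underlying: bofevef-er-tak-f
1. 0 -> i / C _ C #: inserts after position(s) 12: bofevefertakif
2. f -> v, k -> g, p -> b, s -> z, t -> d / V _ V: fires at position(s) 3, 7, 12: bovevevertagif
surface: bovevevertagif

cell CLASS=vo, CASE=lu, POLE=so:
underlying: bofevef-er-mo-zul
1. 0 -> i / C _ C #: no change
2. f -> v, k -> g, p -> b, s -> z, t -> d / V _ V: fires at position(s) 3, 7: bovevevermozul
surface: bovevevermozul

cell CLASS=vo, CASE=ak, POLE=lu:
underlying: bofevef-er-tak-ga
1. 0 -> i / C _ C #: no change
2. f -> v, k -> g, p -> b, s -> z, t -> d / V _ V: fires at position(s) 3, 7: bovevevertakga
surface: bovevevertakga


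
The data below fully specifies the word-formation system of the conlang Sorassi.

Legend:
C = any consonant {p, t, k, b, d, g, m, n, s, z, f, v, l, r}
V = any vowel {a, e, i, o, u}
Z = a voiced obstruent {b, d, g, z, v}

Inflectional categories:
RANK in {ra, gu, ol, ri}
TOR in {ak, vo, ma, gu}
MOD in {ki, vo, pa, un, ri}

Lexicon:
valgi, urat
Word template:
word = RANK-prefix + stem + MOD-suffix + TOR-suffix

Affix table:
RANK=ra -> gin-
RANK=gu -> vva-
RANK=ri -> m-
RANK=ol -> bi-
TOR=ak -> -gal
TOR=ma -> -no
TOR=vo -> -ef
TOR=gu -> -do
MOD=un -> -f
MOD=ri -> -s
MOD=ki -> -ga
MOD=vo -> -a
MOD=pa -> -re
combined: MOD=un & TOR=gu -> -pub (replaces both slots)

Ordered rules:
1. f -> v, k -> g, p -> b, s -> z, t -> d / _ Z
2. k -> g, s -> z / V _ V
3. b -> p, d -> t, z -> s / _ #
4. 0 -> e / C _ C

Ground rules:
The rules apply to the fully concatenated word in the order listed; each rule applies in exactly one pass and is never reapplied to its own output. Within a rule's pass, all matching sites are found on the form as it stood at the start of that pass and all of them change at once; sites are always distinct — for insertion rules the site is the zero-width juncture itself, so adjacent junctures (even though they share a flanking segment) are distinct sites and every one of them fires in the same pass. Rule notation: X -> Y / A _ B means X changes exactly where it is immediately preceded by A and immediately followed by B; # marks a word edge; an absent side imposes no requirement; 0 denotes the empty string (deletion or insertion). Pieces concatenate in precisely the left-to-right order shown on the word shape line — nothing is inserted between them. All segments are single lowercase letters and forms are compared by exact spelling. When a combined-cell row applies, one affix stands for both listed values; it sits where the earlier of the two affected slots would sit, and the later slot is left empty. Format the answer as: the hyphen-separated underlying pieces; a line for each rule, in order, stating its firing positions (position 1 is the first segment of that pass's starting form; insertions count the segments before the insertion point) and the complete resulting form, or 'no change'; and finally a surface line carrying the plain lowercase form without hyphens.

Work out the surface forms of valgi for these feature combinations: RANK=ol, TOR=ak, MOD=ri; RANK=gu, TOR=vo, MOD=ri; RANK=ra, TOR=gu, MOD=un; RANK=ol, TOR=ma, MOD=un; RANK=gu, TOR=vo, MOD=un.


cell RANK=ol, TOR=ak, MOD=ri:
underlying: bi-valgi-s-gal
1. f -> v, k -> g, p -> b, s -> z, t -> d / _ Z: fires at position(s) 8: bivalgizgal
2. k -> g, s -> z / V _ V: no change
3. b -> p, d -> t, z -> s / _ #: no change
4. 0 -> e / C _ C: inserts after position(s) 5, 8: bivalegizegal
surface: bivalegizegal

cell RANK=gu, TOR=vo, MOD=ri:
underlying: vva-valgi-s-ef
1. f -> v, k -> g, p -> b, s -> z, t -> d / _ Z: no change
2. k -> g, s -> z / V _ V: fires at position(s) 9: vvavalgizef
3. b -> p, d -> t, z -> s / _ #: no change
4. 0 -> e / C _ C: inserts after position(s) 1, 6: vevavalegizef
surface: vevavalegizef

cell RANK=ra, TOR=gu, MOD=un:
underlying: gin-valgi-pub
1. f -> v, k -> g, p -> b, s -> z, t -> d / _ Z: no change
2. k -> g, s -> z / V _ V: no change
3. b -> p, d -> t, z -> s / _ #: fires at position(s) 11: ginvalgipup
4. 0 -> e / C _ C: inserts after position(s) 3, 6: ginevalegipup
surface: ginevalegipup

cell RANK=ol, TOR=ma, MOD=un:
underlying: bi-valgi-f-no
1. f -> v, k -> g, p -> b, s -> z, t -> d / _ Z: no change
2. k -> g, s -> z / V _ V: no change
3. b -> p, d -> t, z -> s / _ #: no change
4. 0 -> e / C _ C: inserts after position(s) 5, 8: bivalegifeno
surface: bivalegifeno

cell RANK=gu, TOR=vo, MOD=un:
underlying: vva-valgi-f-ef
1. f -> v, k -> g, p -> b, s -> z, t -> d / _ Z: no change
2. k -> g, s -> z / V _ V: no change
3. b -> p, d -> t, z -> s / _ #: no change
4. 0 -> e / C _ C: inserts after position(s) 1, 6: vevavalegifef
surface: vevavalegifef


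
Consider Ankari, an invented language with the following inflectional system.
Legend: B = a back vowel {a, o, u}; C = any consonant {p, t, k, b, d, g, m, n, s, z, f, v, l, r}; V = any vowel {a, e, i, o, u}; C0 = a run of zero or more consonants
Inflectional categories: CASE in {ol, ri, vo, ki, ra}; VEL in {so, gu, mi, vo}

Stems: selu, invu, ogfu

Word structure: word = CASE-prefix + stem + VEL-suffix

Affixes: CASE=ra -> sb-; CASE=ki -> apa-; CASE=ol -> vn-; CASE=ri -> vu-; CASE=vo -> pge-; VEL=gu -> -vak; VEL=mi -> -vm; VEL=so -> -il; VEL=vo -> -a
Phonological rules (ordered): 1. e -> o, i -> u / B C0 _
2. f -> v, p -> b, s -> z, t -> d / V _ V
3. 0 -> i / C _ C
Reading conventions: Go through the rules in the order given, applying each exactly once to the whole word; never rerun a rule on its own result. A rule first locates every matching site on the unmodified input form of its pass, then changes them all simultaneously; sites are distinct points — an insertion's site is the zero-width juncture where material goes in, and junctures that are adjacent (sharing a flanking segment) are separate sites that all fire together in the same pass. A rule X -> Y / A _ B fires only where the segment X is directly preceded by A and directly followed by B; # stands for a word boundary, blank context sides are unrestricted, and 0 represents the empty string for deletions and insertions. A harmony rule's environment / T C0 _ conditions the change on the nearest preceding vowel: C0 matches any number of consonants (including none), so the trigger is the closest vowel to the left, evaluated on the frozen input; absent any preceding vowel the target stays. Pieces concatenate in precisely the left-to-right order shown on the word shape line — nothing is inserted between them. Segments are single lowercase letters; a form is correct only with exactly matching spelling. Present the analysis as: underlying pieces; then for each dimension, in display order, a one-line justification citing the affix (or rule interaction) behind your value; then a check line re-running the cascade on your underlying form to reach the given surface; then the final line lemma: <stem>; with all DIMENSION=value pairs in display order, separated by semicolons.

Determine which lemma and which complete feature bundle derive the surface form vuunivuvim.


underlying: vu-invu-vm
CASE=ri - signalled by the affix vu-
VEL=mi - signalled by the affix -vm
check: vuinvuvm -> vuunvuvm -> vuunvuvm -> vuunivuvim
lemma: invu; CASE=ri; VEL=mi


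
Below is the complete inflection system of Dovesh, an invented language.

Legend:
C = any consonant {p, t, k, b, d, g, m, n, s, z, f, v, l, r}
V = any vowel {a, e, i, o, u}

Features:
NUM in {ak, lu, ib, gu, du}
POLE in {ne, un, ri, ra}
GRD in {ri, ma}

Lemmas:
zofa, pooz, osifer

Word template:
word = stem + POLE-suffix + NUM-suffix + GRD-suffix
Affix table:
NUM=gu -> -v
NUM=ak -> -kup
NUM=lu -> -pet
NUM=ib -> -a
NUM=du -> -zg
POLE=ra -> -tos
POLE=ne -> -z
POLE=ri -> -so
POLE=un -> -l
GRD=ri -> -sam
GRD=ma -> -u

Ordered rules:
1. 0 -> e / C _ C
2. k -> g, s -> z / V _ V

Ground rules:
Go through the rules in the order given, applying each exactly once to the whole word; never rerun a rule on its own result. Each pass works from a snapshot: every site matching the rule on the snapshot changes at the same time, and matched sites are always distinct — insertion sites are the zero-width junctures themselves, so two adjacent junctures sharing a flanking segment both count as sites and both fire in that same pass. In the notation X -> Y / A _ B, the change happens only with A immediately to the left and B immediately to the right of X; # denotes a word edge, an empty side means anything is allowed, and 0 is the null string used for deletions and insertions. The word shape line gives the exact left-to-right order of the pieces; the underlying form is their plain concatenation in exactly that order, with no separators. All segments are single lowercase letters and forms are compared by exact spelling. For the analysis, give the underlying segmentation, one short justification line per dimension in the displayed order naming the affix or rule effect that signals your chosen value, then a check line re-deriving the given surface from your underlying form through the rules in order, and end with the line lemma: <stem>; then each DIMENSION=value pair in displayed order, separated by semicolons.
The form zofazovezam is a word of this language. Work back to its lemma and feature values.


underlying: zofa-so-v-sam
NUM=gu - signalled by the affix -v
POLE=ri - signalled by the affix -so
GRD=ri - signalled by the affix -sam
check: zofasovsam -> zofasovesam -> zofazovezam
lemma: zofa; NUM=gu; POLE=ri; GRD=ri


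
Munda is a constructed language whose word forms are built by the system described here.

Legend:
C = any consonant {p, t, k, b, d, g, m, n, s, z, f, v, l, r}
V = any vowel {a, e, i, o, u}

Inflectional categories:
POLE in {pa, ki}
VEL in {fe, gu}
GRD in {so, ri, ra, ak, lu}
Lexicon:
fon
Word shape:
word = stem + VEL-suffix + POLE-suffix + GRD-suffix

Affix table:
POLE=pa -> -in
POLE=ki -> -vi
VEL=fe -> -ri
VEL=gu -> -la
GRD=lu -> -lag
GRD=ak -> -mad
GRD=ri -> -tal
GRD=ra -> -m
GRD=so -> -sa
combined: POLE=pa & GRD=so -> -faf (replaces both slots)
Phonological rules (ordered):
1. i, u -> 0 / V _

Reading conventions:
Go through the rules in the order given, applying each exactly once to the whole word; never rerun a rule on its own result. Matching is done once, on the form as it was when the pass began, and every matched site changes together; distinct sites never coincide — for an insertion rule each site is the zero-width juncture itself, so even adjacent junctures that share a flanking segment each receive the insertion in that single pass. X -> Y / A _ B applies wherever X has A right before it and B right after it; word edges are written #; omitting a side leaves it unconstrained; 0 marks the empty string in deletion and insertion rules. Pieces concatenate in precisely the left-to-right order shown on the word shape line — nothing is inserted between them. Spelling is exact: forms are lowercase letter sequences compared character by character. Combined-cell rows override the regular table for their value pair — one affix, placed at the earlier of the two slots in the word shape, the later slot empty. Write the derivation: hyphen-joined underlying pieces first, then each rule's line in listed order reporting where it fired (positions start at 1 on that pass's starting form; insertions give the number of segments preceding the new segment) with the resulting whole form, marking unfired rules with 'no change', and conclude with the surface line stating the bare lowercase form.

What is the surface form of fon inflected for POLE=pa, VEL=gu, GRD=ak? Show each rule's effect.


underlying: fon-la-in-mad
1. i, u -> 0 / V _: fires at position(s) 6: fonlanmad
surface: fonlanmad


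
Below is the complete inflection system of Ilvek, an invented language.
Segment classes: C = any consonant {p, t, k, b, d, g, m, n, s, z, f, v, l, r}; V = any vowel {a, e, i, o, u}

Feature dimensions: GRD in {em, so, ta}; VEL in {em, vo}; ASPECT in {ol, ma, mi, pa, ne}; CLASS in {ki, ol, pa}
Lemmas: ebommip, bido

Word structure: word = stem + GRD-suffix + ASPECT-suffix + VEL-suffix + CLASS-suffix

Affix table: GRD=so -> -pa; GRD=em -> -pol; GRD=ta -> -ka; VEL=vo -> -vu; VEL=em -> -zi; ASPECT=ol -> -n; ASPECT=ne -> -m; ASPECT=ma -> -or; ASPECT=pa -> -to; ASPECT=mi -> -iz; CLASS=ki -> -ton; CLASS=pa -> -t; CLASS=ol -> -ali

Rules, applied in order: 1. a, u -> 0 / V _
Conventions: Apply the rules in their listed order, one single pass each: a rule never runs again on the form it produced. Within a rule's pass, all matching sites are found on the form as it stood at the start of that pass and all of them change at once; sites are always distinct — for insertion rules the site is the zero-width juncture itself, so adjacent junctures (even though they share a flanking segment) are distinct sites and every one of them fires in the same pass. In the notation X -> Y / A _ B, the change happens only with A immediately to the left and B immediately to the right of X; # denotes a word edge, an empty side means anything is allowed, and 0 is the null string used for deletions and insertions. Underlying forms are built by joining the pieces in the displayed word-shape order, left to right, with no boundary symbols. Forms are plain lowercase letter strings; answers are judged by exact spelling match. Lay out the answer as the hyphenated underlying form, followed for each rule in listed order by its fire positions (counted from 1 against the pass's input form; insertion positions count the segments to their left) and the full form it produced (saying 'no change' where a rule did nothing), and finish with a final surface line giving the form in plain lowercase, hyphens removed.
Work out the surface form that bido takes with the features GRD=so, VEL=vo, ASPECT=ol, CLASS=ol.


underlying: bido-pa-n-vu-ali
1. a, u -> 0 / V _: fires at position(s) 10: bidopanvuli
surface: bidopanvuli


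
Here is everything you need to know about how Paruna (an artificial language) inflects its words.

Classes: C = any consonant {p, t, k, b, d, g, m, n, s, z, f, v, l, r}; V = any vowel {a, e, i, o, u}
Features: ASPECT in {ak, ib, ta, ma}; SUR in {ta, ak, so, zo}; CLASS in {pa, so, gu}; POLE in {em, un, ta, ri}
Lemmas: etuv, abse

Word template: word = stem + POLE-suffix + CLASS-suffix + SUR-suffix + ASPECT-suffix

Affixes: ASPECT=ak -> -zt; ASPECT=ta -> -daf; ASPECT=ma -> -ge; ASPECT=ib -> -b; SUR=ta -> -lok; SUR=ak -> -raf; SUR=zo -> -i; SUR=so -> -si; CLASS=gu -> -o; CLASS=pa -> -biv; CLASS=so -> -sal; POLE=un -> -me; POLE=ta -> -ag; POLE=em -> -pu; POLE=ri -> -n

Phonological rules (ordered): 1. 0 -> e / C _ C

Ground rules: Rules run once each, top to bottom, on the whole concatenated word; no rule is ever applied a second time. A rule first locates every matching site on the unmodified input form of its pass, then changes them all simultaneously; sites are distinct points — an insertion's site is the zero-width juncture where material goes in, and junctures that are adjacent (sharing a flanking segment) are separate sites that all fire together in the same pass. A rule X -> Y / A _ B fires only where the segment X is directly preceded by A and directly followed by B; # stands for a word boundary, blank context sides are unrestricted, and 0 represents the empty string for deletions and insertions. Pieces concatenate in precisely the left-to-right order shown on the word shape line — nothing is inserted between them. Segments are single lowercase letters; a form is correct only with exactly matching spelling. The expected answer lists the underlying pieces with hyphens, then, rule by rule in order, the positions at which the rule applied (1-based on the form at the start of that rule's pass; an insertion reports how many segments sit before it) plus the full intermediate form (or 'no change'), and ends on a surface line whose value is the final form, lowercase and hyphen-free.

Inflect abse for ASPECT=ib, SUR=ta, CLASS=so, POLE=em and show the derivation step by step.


underlying: abse-pu-sal-lok-b
1. 0 -> e / C _ C: inserts after position(s) 2, 9, 12: abesepusalelokeb
surface: abesepusalelokeb


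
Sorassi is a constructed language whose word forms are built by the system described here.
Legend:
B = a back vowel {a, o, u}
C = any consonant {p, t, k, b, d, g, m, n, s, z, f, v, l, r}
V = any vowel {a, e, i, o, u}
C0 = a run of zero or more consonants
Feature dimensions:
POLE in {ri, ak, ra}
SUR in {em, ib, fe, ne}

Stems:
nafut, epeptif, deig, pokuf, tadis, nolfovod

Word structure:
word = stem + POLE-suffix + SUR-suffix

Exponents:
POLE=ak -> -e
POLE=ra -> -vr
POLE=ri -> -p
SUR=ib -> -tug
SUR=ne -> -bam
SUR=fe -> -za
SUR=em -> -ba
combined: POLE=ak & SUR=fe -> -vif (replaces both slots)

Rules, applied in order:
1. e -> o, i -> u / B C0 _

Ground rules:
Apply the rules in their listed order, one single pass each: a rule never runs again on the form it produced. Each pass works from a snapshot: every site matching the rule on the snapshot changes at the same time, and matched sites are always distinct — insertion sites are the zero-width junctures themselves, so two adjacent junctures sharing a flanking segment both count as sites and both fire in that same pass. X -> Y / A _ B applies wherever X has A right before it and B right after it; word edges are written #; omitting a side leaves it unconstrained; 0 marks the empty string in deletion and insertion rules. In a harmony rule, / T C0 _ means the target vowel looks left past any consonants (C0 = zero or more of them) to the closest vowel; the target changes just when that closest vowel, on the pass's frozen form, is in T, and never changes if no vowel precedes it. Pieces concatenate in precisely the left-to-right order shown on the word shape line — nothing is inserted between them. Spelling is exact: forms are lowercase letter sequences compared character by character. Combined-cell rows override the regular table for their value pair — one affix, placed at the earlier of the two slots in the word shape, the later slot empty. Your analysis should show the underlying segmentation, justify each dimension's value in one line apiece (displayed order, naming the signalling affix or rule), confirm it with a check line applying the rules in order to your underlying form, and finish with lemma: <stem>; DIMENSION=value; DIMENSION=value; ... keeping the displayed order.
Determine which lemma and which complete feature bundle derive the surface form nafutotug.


underlying: nafut-e-tug
POLE=ak - signalled by the affix -e
SUR=ib - signalled by the affix -tug
check: nafutetug -> nafutotug
lemma: nafut; POLE=ak; SUR=ib


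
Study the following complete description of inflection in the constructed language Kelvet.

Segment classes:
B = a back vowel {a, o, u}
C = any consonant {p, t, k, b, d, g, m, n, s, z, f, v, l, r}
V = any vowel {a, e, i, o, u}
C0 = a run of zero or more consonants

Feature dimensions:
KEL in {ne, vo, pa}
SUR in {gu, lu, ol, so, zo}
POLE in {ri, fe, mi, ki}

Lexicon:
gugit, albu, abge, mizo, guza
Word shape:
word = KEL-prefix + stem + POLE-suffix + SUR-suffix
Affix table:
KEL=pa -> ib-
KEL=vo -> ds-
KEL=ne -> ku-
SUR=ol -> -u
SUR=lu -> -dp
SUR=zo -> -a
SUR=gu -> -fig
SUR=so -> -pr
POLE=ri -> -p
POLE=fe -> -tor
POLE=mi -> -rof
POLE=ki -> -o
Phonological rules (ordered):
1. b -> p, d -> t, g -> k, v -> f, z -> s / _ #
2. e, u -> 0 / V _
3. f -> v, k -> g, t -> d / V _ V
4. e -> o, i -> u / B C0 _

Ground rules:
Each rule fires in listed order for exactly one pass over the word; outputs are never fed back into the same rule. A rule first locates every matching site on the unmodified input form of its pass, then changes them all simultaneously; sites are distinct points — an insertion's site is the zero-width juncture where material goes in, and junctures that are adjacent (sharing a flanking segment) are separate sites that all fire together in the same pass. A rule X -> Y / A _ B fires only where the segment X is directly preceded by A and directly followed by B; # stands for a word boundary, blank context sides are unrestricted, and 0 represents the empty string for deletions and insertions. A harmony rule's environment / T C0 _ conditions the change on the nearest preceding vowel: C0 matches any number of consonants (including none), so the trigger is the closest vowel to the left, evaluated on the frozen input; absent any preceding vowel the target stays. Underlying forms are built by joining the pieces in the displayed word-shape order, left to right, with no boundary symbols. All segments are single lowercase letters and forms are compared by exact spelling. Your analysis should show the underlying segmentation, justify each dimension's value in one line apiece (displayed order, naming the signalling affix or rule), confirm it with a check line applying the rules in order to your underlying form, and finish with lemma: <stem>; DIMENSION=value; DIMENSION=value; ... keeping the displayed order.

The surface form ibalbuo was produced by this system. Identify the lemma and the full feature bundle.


underlying: ib-albu-o-u
KEL=pa - signalled by the affix ib-
SUR=ol - signalled by the affix -u
POLE=ki - signalled by the affix -o
check: ibalbuou -> ibalbuou -> ibalbuo -> ibalbuo -> ibalbuo
lemma: albu; KEL=pa; SUR=ol; POLE=ki
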